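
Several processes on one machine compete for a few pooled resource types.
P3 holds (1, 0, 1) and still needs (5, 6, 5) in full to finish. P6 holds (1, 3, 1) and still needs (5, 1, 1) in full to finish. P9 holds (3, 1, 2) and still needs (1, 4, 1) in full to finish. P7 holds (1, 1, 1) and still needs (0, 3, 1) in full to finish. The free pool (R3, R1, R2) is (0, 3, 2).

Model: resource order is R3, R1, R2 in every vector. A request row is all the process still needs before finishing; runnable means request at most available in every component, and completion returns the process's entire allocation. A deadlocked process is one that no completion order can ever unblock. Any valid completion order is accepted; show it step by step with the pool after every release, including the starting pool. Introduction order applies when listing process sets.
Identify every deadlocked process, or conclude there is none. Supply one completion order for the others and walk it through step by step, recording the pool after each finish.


The deadlocked set is P3 and P6.
Key observation: after P7, P9 complete, (4, 5, 5) is the best the pool ever gets, yet each leftover process wants more R3.
A valid finishing order for the others: P7, P9. Verifying each step:
  pool = (0, 3, 2)
  P7: need (0, 3, 1) fits (0, 3, 2); releases (1, 1, 1), pool now (1, 4, 3)
  P9: need (1, 4, 1) fits (1, 4, 3); releases (3, 1, 2), pool now (4, 5, 5)
The blocked processes can never fit:
  P3 still needs (5, 6, 5) but only (4, 5, 5) is free — short on R3 and R1
  P6 still needs (5, 1, 1) but only (4, 5, 5) is free — short on R3


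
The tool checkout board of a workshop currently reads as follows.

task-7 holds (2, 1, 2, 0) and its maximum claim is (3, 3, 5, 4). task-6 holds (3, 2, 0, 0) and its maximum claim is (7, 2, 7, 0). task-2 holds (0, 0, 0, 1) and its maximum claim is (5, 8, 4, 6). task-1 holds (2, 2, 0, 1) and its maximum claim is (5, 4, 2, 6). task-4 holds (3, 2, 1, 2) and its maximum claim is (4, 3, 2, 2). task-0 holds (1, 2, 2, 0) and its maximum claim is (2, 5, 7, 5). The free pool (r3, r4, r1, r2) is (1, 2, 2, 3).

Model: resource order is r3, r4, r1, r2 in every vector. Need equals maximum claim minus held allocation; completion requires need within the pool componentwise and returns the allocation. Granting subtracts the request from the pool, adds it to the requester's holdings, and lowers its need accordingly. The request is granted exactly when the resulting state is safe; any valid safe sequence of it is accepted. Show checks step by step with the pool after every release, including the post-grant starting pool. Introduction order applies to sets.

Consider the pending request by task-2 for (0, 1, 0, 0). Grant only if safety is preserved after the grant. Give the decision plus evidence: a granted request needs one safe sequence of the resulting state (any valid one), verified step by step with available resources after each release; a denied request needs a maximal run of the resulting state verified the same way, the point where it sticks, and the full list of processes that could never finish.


GRANT: granting preserves safety; a valid post-grant sequence is task-4, task-7, task-0, task-1, task-2, task-6.
Key observation: the grant leaves (1, 1, 2, 3) free — enough for task-4, whose release restarts the cascade.
Step-by-step check of the post-grant state:
  pool = (1, 1, 2, 3)
  task-4: need (1, 1, 1, 0) fits (1, 1, 2, 3); releases (3, 2, 1, 2), pool now (4, 3, 3, 5)
  task-7: need (1, 2, 3, 4) fits (4, 3, 3, 5); releases (2, 1, 2, 0), pool now (6, 4, 5, 5)
  task-0: need (1, 3, 5, 5) fits (6, 4, 5, 5); releases (1, 2, 2, 0), pool now (7, 6, 7, 5)
  task-1: need (3, 2, 2, 5) fits (7, 6, 7, 5); releases (2, 2, 0, 1), pool now (9, 8, 7, 6)
  task-2: need (5, 7, 4, 5) fits (9, 8, 7, 6); releases (0, 1, 0, 1), pool now (9, 9, 7, 7)
  task-6: need (4, 0, 7, 0) fits (9, 9, 7, 7); releases (3, 2, 0, 0), pool now (12, 11, 7, 7)


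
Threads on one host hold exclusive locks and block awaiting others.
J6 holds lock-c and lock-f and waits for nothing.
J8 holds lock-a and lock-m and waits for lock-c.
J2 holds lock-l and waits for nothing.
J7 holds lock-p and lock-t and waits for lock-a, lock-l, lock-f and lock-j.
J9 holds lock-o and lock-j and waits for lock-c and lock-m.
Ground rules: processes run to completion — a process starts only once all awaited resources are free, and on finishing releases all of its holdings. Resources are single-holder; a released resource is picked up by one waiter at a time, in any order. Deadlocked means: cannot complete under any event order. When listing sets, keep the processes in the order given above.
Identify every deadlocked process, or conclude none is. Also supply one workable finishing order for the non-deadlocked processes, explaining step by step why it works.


The deadlocked set is empty.
Key observation: every chain of waits terminates; starting from the processes that wait on nothing, all the rest unlock in turn.
One completion order for the rest: J6, J8, J9, J2, J7.
Check, step by step:
  J6: no waits; runs immediately, freeing lock-c and lock-f
  run J8 (all its waits — lock-c — are resolved); releases lock-a and lock-m
  run J9 (all its waits — lock-c and lock-m — are resolved); releases lock-o and lock-j
  J2: no waits; runs immediately, freeing lock-l
  run J7 (all its waits — lock-a, lock-l, lock-f and lock-j — are resolved); releases lock-p and lock-t


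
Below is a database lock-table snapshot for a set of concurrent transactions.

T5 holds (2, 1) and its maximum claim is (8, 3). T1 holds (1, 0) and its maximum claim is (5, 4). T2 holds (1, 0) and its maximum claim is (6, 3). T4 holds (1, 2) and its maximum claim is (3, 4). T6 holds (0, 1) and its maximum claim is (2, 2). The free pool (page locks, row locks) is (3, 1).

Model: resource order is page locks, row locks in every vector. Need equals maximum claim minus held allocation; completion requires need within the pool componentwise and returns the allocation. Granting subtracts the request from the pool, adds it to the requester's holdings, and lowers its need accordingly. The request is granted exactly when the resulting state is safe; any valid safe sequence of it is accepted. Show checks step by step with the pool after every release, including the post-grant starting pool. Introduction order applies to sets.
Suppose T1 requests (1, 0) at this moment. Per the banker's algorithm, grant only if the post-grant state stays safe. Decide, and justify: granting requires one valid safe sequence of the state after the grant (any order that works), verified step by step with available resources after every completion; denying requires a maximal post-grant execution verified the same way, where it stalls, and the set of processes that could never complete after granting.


GRANT. The post-grant state is safe; one safe sequence: T6, T4, T1, T2, T5.
Key observation: (2, 1) free after granting still covers T6 first, and each release covers the next.
Check on the post-grant state, step by step:
  pool = (2, 1)
  T6 needs (2, 1) <= (2, 1) -> finishes; pool += (0, 1) = (2, 2)
  T4 needs (2, 2) <= (2, 2) -> finishes; pool += (1, 2) = (3, 4)
  T1 needs (3, 4) <= (3, 4) -> finishes; pool += (2, 0) = (5, 4)
  T2 needs (5, 3) <= (5, 4) -> finishes; pool += (1, 0) = (6, 4)
  T5 needs (6, 2) <= (6, 4) -> finishes; pool += (2, 1) = (8, 5)


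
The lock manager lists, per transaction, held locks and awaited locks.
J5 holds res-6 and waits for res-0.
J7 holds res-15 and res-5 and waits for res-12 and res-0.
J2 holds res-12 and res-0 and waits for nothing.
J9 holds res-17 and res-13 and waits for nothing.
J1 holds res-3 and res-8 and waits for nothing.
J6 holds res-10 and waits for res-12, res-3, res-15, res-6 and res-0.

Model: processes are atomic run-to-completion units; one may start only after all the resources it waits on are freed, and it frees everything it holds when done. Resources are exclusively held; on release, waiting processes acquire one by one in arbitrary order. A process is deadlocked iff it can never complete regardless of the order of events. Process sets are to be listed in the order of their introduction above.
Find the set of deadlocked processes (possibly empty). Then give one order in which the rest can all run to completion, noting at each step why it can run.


Nothing here is deadlocked.
Key observation: the waits form no ring: some process can always run, and its releases unblock the others one by one.
One completion order for the rest: J1, J2, J9, J7, J5, J6.
Verifying each step:
  run J1 (it waits on nothing); releases res-3 and res-8
  run J2 (it waits on nothing); releases res-12 and res-0
  run J9 (it waits on nothing); releases res-17 and res-13
  run J7 (all its waits — res-12 and res-0 — are resolved); releases res-15 and res-5
  run J5 (all its waits — res-0 — are resolved); releases res-6
  run J6 (all its waits — res-12, res-3, res-15, res-6 and res-0 — are resolved); releases res-10


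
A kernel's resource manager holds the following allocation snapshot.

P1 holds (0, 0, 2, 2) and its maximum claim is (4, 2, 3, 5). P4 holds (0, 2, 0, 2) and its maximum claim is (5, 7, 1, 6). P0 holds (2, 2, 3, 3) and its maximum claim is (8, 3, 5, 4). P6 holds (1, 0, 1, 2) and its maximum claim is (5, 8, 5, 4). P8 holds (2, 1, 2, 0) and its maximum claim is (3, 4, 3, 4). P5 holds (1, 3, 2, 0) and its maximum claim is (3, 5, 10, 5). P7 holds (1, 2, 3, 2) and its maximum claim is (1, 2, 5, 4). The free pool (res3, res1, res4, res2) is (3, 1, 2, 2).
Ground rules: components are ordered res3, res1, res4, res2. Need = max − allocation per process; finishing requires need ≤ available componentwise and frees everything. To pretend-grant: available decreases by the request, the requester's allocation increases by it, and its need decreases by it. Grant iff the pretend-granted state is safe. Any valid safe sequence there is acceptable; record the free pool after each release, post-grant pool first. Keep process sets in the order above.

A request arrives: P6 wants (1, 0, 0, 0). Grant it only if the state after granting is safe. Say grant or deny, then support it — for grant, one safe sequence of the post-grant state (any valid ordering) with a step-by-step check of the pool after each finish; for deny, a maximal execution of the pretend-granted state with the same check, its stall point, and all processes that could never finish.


GRANT: granting preserves safety; a valid post-grant sequence is P7, P8, P1, P5, P4, P0, P6.
Key observation: after the grant the pool drops to (2, 1, 2, 2), which still lets P7 finish first and unwind the rest.
Check on the post-grant state, step by step:
  pool = (2, 1, 2, 2)
  run P7 (needs (0, 0, 2, 2), free (2, 1, 2, 2)); after release of (1, 2, 3, 2) the pool is (3, 3, 5, 4)
  run P8 (needs (1, 3, 1, 4), free (3, 3, 5, 4)); after release of (2, 1, 2, 0) the pool is (5, 4, 7, 4)
  run P1 (needs (4, 2, 1, 3), free (5, 4, 7, 4)); after release of (0, 0, 2, 2) the pool is (5, 4, 9, 6)
  run P5 (needs (2, 2, 8, 5), free (5, 4, 9, 6)); after release of (1, 3, 2, 0) the pool is (6, 7, 11, 6)
  run P4 (needs (5, 5, 1, 4), free (6, 7, 11, 6)); after release of (0, 2, 0, 2) the pool is (6, 9, 11, 8)
  run P0 (needs (6, 1, 2, 1), free (6, 9, 11, 8)); after release of (2, 2, 3, 3) the pool is (8, 11, 14, 11)
  run P6 (needs (3, 8, 4, 2), free (8, 11, 14, 11)); after release of (2, 0, 1, 2) the pool is (10, 11, 15, 13)


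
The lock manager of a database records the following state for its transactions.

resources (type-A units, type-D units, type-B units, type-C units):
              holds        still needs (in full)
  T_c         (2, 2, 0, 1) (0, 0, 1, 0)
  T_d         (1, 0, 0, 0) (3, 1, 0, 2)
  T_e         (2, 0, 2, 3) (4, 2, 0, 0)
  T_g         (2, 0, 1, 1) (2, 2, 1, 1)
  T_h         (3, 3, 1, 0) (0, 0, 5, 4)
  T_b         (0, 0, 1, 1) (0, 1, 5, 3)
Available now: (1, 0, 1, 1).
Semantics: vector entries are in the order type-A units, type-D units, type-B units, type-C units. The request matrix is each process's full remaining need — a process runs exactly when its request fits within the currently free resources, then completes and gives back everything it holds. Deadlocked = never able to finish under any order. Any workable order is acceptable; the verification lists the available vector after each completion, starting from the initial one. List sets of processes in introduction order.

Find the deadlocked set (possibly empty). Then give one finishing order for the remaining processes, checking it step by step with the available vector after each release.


The deadlocked set is T_h and T_b.
Key observation: after T_c, T_d, T_g, T_e complete, (8, 2, 4, 6) is the best the pool ever gets, yet each leftover process wants more type-B units.
A valid finishing order for the others: T_c, T_d, T_g, T_e. Walking it through:
  pool = (1, 0, 1, 1)
  run T_c (needs (0, 0, 1, 0), free (1, 0, 1, 1)); after release of (2, 2, 0, 1) the pool is (3, 2, 1, 2)
  run T_d (needs (3, 1, 0, 2), free (3, 2, 1, 2)); after release of (1, 0, 0, 0) the pool is (4, 2, 1, 2)
  run T_g (needs (2, 2, 1, 1), free (4, 2, 1, 2)); after release of (2, 0, 1, 1) the pool is (6, 2, 2, 3)
  run T_e (needs (4, 2, 0, 0), free (6, 2, 2, 3)); after release of (2, 0, 2, 3) the pool is (8, 2, 4, 6)
The blocked processes can never fit:
  T_h cannot run: need (0, 0, 5, 4) vs free (8, 2, 4, 6) (insufficient type-B units)
  T_b cannot run: need (0, 1, 5, 3) vs free (8, 2, 4, 6) (insufficient type-B units)


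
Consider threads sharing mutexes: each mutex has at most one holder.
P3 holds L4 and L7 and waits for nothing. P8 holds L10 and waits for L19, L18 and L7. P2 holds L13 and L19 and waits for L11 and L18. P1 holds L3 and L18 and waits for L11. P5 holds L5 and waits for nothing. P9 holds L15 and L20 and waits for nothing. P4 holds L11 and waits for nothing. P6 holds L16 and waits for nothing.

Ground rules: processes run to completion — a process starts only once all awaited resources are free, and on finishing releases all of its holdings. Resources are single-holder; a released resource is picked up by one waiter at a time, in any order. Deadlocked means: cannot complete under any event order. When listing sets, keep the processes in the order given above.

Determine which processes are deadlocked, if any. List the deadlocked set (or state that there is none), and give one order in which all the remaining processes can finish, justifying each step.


No process is deadlocked.
Key observation: no waiting chain loops back on itself — every chain ends at a process that waits on nothing, so everyone eventually runs.
The rest can finish in the order P6, P3, P9, P5, P4, P1, P2, P8.
Walking it through:
  run P6 (it waits on nothing); releases L16
  run P3 (it waits on nothing); releases L4 and L7
  run P9 (it waits on nothing); releases L15 and L20
  run P5 (it waits on nothing); releases L5
  run P4 (it waits on nothing); releases L11
  run P1 (all its waits — L11 — are resolved); releases L3 and L18
  run P2 (all its waits — L11 and L18 — are resolved); releases L13 and L19
  run P8 (all its waits — L19, L18 and L7 — are resolved); releases L10


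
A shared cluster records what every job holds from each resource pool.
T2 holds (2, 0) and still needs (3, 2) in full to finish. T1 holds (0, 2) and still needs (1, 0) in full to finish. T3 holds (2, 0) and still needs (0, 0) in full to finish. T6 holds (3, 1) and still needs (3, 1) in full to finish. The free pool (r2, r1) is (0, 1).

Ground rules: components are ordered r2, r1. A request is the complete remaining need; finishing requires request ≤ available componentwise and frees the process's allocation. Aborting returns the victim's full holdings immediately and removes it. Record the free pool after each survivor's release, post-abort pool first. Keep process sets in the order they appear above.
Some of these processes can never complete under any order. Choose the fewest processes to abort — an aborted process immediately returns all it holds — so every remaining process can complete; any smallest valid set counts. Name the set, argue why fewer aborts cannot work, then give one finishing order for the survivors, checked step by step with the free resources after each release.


Minimum abort set: T2.
Key observation: the returned (2, 0) from T2 is what brings T6 — unrunnable before, under any order — into play at step 3.
Why nothing smaller works: aborting no one leaves the state deadlocked as given.
Survivors finish in the order: T1, T3, T6. Check, step by step (pool after the aborts first):
  pool = (2, 1)
  T1: need (1, 0) fits (2, 1); releases (0, 2), pool now (2, 3)
  T3: need (0, 0) fits (2, 3); releases (2, 0), pool now (4, 3)
  T6: need (3, 1) fits (4, 3); releases (3, 1), pool now (7, 4)


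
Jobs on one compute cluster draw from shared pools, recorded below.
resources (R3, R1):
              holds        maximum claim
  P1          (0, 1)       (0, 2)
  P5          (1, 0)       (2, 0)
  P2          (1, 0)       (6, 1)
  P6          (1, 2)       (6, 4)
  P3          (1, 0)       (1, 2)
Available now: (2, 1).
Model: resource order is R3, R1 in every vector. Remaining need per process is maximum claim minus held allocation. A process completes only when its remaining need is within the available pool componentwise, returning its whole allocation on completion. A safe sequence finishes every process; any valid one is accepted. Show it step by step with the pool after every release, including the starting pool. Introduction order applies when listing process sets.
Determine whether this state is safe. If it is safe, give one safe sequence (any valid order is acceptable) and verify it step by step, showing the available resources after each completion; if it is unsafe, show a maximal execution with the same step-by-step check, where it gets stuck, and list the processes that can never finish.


UNSAFE — no complete ordering exists.
Key observation: even finishing P1, P3, P5 leaves just (4, 2) free — too little R3 for any of the remaining processes.
A maximal execution: P1, P3, P5 — then nothing else fits. Walking it through:
  pool = (2, 1)
  P1 needs (0, 1) <= (2, 1) -> finishes; pool += (0, 1) = (2, 2)
  P3 needs (0, 2) <= (2, 2) -> finishes; pool += (1, 0) = (3, 2)
  P5 needs (1, 0) <= (3, 2) -> finishes; pool += (1, 0) = (4, 2)
  blocked: P2 wants (5, 1), pool (4, 2) — not enough R3
  blocked: P6 wants (5, 2), pool (4, 2) — not enough R3
Never able to finish: P2 and P6.


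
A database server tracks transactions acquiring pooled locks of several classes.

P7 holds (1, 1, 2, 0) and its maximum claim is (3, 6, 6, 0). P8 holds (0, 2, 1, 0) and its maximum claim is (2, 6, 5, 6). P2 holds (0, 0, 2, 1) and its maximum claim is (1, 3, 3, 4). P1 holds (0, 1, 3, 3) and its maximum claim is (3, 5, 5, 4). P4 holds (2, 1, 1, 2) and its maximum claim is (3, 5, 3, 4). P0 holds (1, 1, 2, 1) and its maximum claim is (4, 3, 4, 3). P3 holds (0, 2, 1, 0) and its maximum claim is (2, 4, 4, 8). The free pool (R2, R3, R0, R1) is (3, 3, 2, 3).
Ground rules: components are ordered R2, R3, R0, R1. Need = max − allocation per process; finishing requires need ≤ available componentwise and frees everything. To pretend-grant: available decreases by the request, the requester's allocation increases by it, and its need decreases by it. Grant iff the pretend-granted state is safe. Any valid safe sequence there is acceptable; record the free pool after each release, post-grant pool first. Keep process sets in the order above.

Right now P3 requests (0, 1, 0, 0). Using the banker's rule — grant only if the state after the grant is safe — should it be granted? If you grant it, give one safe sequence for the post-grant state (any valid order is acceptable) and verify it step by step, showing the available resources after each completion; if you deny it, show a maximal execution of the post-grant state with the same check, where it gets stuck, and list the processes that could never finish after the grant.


DENY. Granting would leave the state unsafe.
Key observation: after P0, P2 the pool peaks at (4, 3, 6, 5), and each blocked process is short somewhere: P7 on R3; P8 on R3, R1; P1 on R3; P4 on R3; P3 on R1.
After a pretend grant, a maximal execution: P0, P2 — then nothing else fits. Verifying each step:
  pool = (3, 2, 2, 3)
  P0 needs (3, 2, 2, 2) <= (3, 2, 2, 3) -> finishes; pool += (1, 1, 2, 1) = (4, 3, 4, 4)
  P2 needs (1, 3, 1, 3) <= (4, 3, 4, 4) -> finishes; pool += (0, 0, 2, 1) = (4, 3, 6, 5)
  P7 still needs (2, 5, 4, 0) but only (4, 3, 6, 5) is free — short on R3
  P8 still needs (2, 4, 4, 6) but only (4, 3, 6, 5) is free — short on R3 and R1
  P1 still needs (3, 4, 2, 1) but only (4, 3, 6, 5) is free — short on R3
  P4 still needs (1, 4, 2, 2) but only (4, 3, 6, 5) is free — short on R3
  P3 still needs (2, 1, 3, 8) but only (4, 3, 6, 5) is free — short on R1
Processes that could never finish after the grant: P7, P8, P1, P4 and P3.


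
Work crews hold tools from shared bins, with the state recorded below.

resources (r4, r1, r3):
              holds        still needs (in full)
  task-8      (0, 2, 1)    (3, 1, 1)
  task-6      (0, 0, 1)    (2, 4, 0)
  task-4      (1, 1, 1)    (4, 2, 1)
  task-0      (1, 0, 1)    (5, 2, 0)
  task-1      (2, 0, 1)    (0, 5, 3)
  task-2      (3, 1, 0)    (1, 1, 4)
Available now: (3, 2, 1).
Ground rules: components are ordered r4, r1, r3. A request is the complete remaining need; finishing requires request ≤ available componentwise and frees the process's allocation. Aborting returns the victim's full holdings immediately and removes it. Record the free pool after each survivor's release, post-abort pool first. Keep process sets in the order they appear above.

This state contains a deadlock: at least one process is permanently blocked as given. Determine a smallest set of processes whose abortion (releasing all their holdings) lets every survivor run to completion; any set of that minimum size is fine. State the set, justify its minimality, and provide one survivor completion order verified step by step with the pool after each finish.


The answer: abort task-1.
Key observation: aborting task-1 returns (2, 0, 1), and task-0 — hopeless before — runs at step 3 with the returned capacity in the pool.
No smaller set exists: with zero aborts the deadlock remains.
The survivors complete as task-8, task-6, task-0, task-4, task-2. Step-by-step check (starting from the post-abort pool):
  pool = (5, 2, 2)
  task-8: need (3, 1, 1) fits (5, 2, 2); releases (0, 2, 1), pool now (5, 4, 3)
  task-6: need (2, 4, 0) fits (5, 4, 3); releases (0, 0, 1), pool now (5, 4, 4)
  task-0: need (5, 2, 0) fits (5, 4, 4); releases (1, 0, 1), pool now (6, 4, 5)
  task-4: need (4, 2, 1) fits (6, 4, 5); releases (1, 1, 1), pool now (7, 5, 6)
  task-2: need (1, 1, 4) fits (7, 5, 6); releases (3, 1, 0), pool now (10, 6, 6)


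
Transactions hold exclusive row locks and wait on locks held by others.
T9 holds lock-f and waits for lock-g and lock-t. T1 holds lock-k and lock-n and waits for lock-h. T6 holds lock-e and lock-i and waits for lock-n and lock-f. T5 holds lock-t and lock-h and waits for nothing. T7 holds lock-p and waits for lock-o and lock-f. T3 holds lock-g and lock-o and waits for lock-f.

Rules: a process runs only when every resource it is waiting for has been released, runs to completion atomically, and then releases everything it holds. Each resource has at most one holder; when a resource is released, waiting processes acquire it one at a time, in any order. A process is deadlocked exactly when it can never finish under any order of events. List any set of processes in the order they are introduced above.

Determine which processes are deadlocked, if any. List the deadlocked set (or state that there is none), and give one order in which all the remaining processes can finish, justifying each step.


Deadlocked: T9, T6, T7 and T3.
Key observation: the knot is the closed ring of waits T9 -> T3 -> T9; T6 and T7 wait into the deadlock from upstream.
The rest can finish in the order T5, T1.
Verifying each step:
  T5 waits on nothing -> runs at once and releases lock-t and lock-h
  T1 waits on lock-h — all released -> runs and releases lock-k and lock-n


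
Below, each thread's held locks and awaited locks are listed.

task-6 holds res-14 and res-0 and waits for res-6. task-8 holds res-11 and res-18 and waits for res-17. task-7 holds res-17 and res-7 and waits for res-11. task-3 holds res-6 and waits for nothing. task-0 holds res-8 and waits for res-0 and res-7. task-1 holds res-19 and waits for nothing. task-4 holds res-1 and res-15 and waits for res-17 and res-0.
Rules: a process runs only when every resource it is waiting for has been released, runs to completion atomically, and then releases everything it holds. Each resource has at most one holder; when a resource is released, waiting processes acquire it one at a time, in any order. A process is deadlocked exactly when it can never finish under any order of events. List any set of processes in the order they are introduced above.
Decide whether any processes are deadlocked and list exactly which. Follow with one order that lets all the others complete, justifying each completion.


Deadlocked set: task-8, task-7, task-0 and task-4.
Key observation: along task-8 -> task-7 -> task-8, each member waits on what the next one holds — a deadlock; task-0 and task-4 wait into the deadlock from upstream.
A valid finishing order for the others: task-3, task-1, task-6.
Walking it through:
  run task-3 (it waits on nothing); releases res-6
  run task-1 (it waits on nothing); releases res-19
  task-6 waits on res-6 — all released -> runs and releases res-14 and res-0


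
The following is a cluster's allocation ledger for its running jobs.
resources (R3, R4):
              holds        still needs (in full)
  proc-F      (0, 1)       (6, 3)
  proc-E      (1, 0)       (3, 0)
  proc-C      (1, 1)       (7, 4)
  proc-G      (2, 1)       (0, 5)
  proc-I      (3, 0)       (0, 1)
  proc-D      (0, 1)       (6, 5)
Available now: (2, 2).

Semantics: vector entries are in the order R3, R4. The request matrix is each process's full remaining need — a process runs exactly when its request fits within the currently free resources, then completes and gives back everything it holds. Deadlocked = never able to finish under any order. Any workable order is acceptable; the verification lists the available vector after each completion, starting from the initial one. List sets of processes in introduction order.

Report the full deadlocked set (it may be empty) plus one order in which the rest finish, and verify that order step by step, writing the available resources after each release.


The deadlocked set is proc-F, proc-C, proc-G and proc-D.
Key observation: proc-I, proc-E can finish, but then (6, 2) is all there is, and the blocked group's R4 demands exceed it.
A valid finishing order for the others: proc-I, proc-E. Walking it through:
  pool = (2, 2)
  proc-I needs (0, 1) <= (2, 2) -> finishes; pool += (3, 0) = (5, 2)
  proc-E needs (3, 0) <= (5, 2) -> finishes; pool += (1, 0) = (6, 2)
The blocked processes can never fit:
  proc-F cannot run: need (6, 3) vs free (6, 2) (insufficient R4)
  proc-C cannot run: need (7, 4) vs free (6, 2) (insufficient R3 and R4)
  proc-G cannot run: need (0, 5) vs free (6, 2) (insufficient R4)
  proc-D cannot run: need (6, 5) vs free (6, 2) (insufficient R4)


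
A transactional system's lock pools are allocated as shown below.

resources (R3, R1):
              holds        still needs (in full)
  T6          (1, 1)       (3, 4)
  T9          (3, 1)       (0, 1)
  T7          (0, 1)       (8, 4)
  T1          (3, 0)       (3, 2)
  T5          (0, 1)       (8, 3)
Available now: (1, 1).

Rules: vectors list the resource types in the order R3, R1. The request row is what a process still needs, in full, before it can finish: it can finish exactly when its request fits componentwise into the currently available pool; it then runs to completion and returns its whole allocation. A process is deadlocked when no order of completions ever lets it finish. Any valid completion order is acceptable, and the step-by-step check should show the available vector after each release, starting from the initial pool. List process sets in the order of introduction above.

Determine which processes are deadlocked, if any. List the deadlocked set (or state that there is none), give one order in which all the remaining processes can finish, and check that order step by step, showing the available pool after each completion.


The deadlocked set is T6, T7 and T5.
Key observation: even finishing T9, T1 leaves just (7, 2) free — too little R1 for any of the remaining processes.
The rest can finish in the order T9, T1. Check, step by step:
  pool = (1, 1)
  run T9 (needs (0, 1), free (1, 1)); after release of (3, 1) the pool is (4, 2)
  run T1 (needs (3, 2), free (4, 2)); after release of (3, 0) the pool is (7, 2)
None of the blocked processes ever fits:
  T6 cannot run: need (3, 4) vs free (7, 2) (insufficient R1)
  T7 cannot run: need (8, 4) vs free (7, 2) (insufficient R3 and R1)
  T5 cannot run: need (8, 3) vs free (7, 2) (insufficient R3 and R1)


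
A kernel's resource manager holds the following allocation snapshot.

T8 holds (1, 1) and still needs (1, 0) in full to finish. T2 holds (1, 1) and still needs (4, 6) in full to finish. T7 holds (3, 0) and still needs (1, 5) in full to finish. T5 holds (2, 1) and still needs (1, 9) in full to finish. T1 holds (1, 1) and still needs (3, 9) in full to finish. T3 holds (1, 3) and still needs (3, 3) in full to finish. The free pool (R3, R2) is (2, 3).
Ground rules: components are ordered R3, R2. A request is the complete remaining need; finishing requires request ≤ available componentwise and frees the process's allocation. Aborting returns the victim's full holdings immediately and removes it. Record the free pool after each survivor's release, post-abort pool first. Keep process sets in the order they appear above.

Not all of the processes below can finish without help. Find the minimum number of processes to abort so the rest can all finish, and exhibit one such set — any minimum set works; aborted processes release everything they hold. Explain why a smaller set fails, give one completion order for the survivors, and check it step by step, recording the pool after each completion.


Minimum abort set: T1.
Key observation: the deadlocked T5 becomes finishable only because T1 released (1, 1); it completes at step 5 below.
Why nothing smaller works: aborting no one leaves the state deadlocked as given.
The survivors complete as T8, T7, T3, T2, T5. Check, step by step (starting from the post-abort pool):
  pool = (3, 4)
  T8: need (1, 0) fits (3, 4); releases (1, 1), pool now (4, 5)
  T7: need (1, 5) fits (4, 5); releases (3, 0), pool now (7, 5)
  T3: need (3, 3) fits (7, 5); releases (1, 3), pool now (8, 8)
  T2: need (4, 6) fits (8, 8); releases (1, 1), pool now (9, 9)
  T5: need (1, 9) fits (9, 9); releases (2, 1), pool now (11, 10)


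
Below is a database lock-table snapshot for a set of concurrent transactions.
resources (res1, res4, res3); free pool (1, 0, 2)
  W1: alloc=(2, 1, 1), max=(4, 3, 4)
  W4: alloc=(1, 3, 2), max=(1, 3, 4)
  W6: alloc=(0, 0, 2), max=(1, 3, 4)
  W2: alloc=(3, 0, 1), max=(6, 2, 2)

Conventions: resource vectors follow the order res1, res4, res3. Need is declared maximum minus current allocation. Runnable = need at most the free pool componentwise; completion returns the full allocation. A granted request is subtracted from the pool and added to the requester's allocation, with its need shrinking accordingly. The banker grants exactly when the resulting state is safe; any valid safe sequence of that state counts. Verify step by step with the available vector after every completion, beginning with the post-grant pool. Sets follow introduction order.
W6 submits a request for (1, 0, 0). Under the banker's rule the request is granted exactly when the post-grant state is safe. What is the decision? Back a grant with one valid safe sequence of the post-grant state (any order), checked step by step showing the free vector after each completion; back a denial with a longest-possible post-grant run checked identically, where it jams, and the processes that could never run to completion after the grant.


GRANT — the state after the grant stays safe, e.g. via W4, W6, W1, W2.
Key observation: (0, 0, 2) free after granting still covers W4 first, and each release covers the next.
Step-by-step check of the post-grant state:
  pool = (0, 0, 2)
  W4 needs (0, 0, 2) <= (0, 0, 2) -> finishes; pool += (1, 3, 2) = (1, 3, 4)
  W6 needs (0, 3, 2) <= (1, 3, 4) -> finishes; pool += (1, 0, 2) = (2, 3, 6)
  W1 needs (2, 2, 3) <= (2, 3, 6) -> finishes; pool += (2, 1, 1) = (4, 4, 7)
  W2 needs (3, 2, 1) <= (4, 4, 7) -> finishes; pool += (3, 0, 1) = (7, 4, 8)


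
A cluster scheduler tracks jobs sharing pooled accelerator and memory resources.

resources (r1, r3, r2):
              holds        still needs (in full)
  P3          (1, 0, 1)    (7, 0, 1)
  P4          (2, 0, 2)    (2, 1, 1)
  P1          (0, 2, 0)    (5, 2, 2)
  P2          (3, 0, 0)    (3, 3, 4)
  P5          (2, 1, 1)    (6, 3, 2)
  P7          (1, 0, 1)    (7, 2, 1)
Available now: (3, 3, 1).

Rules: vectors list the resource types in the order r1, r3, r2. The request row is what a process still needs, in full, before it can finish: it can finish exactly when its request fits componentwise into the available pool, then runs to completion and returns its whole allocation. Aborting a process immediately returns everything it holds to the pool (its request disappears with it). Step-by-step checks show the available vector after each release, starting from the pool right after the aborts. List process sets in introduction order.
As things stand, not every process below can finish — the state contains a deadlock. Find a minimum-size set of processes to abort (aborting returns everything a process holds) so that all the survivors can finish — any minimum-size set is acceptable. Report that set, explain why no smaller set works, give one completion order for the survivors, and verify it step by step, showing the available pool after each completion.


The answer: abort P5.
Key observation: P7 could never have finished before the abort; with (2, 1, 1) returned by P5, it fits at step 2.
Why nothing smaller works: aborting no one leaves the state deadlocked as given.
Survivors finish in the order: P4, P7, P2, P1, P3. Walking it through (pool after the aborts first):
  pool = (5, 4, 2)
  P4: need (2, 1, 1) fits (5, 4, 2); releases (2, 0, 2), pool now (7, 4, 4)
  P7: need (7, 2, 1) fits (7, 4, 4); releases (1, 0, 1), pool now (8, 4, 5)
  P2: need (3, 3, 4) fits (8, 4, 5); releases (3, 0, 0), pool now (11, 4, 5)
  P1: need (5, 2, 2) fits (11, 4, 5); releases (0, 2, 0), pool now (11, 6, 5)
  P3: need (7, 0, 1) fits (11, 6, 5); releases (1, 0, 1), pool now (12, 6, 6)


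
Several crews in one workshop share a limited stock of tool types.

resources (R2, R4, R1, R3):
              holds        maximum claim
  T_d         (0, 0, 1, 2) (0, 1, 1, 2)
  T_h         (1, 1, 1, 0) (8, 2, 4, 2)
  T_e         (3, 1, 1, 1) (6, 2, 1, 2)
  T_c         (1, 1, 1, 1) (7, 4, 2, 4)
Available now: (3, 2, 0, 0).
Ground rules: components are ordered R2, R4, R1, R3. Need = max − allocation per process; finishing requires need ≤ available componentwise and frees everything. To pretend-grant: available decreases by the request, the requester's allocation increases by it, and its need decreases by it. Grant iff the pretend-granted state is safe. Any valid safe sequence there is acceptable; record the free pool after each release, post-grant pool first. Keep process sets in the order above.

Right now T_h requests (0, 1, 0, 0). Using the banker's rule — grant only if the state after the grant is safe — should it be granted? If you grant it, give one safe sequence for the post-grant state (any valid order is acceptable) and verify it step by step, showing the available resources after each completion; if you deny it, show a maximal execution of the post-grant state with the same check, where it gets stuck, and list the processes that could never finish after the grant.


DENY. Granting would leave the state unsafe.
Key observation: after T_d, T_e the pool peaks at (6, 2, 2, 3), and each blocked process is short somewhere: T_h on R2, R1; T_c on R4.
On the post-grant state, T_d, T_e is a maximal run — nothing extends it. Verifying each step:
  pool = (3, 1, 0, 0)
  T_d needs (0, 1, 0, 0) <= (3, 1, 0, 0) -> finishes; pool += (0, 0, 1, 2) = (3, 1, 1, 2)
  T_e needs (3, 1, 0, 1) <= (3, 1, 1, 2) -> finishes; pool += (3, 1, 1, 1) = (6, 2, 2, 3)
  blocked: T_h wants (7, 0, 3, 2), pool (6, 2, 2, 3) — not enough R2 and R1
  blocked: T_c wants (6, 3, 1, 3), pool (6, 2, 2, 3) — not enough R4
Processes that could never finish after the grant: T_h and T_c.


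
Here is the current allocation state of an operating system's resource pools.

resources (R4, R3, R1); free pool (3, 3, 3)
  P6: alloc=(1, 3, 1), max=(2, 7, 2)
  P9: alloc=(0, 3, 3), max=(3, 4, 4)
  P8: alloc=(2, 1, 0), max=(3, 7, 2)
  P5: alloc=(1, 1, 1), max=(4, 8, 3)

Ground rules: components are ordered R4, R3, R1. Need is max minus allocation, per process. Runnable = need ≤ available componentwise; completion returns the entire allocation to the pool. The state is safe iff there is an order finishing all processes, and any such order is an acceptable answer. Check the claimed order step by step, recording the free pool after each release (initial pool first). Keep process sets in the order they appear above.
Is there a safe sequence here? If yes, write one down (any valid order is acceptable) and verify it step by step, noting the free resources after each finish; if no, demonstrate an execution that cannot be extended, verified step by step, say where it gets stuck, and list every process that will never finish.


SAFE. One safe sequence: P9, P8, P5, P6.
Key observation: at P9 the run first touches a limit — (3, 1, 1) against (3, 3, 3), exact on a resource it actually requests.
Walking it through:
  pool = (3, 3, 3)
  run P9 (needs (3, 1, 1), free (3, 3, 3)); after release of (0, 3, 3) the pool is (3, 6, 6)
  run P8 (needs (1, 6, 2), free (3, 6, 6)); after release of (2, 1, 0) the pool is (5, 7, 6)
  run P5 (needs (3, 7, 2), free (5, 7, 6)); after release of (1, 1, 1) the pool is (6, 8, 7)
  run P6 (needs (1, 4, 1), free (6, 8, 7)); after release of (1, 3, 1) the pool is (7, 11, 8)


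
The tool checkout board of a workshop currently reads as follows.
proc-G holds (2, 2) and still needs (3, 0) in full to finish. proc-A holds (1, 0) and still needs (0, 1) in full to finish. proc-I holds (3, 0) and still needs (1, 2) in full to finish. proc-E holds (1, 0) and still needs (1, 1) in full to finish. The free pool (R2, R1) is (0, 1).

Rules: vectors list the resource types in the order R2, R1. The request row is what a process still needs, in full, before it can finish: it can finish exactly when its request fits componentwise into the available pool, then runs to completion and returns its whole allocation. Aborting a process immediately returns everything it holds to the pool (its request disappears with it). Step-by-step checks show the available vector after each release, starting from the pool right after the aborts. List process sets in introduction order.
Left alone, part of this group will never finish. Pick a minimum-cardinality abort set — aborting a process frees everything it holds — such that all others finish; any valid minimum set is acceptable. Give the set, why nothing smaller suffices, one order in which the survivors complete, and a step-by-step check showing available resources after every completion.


Abort proc-I.
Key observation: proc-G was stuck for good until proc-I gave back (3, 0); in the order shown it finishes at step 2.
Minimality: the empty abort set fails — the state is deadlocked as it stands.
Survivors finish in the order: proc-E, proc-G, proc-A. Check, step by step (pool after the aborts first):
  pool = (3, 1)
  proc-E: need (1, 1) fits (3, 1); releases (1, 0), pool now (4, 1)
  proc-G: need (3, 0) fits (4, 1); releases (2, 2), pool now (6, 3)
  proc-A: need (0, 1) fits (6, 3); releases (1, 0), pool now (7, 3)
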